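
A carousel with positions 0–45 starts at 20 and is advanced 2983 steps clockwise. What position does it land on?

13

2983 mod 46 = 39 (since 64·46 = 2944).
(20 + 39) mod 46 = 13.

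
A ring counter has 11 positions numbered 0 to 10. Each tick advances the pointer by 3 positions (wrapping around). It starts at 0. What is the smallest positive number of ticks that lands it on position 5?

3⁻¹ ≡ 4 (mod 11) because 3·4 = 12 = 1·11 + 1.
So x ≡ 4·5 = 20 ≡ 9 (mod 11).

9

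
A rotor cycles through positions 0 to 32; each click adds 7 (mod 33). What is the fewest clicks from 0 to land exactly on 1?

19

33 = 4·7 + 5
7 = 1·5 + 2
5 = 2·2 + 1
2 = 2·1 + 0
Back-substituting gives 7·19 ≡ 1 (mod 33).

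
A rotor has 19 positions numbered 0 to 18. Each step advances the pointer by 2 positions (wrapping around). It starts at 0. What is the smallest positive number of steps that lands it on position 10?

The inverse of 2 mod 19 is 10 (since 2·10 = 20 ≡ 1).
Multiplying both sides by 10: x ≡ 10·10 = 100 ≡ 5 (mod 19).

5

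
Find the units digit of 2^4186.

Powers of 2 mod 10 repeat with period 4: 2, 4, 8, 6.
4186 leaves remainder 2 on division by 4, so 2^4186 ends in 4.

4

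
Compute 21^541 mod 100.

21

By repeated squaring mod 100: 21^1≡21, 21^2≡41, 21^4≡81, 21^8≡61, 21^16≡21, 21^32≡41, 21^64≡81, 21^128≡61, 21^256≡21, 21^512≡41.
541 = 1 + 4 + 8 + 16 + 512, so 21^541 ≡ 21·81·61·21·41 ≡ 21 (mod 100).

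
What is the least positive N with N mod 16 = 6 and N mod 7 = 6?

x ≡ 6 (mod 7) gives x ∈ {6}.
The first of these with x mod 16 = 6 is 6.

6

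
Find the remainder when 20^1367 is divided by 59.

51

Square-and-reduce mod 59: 20^1≡20, 20^2≡46, 20^4≡51, 20^8≡5, 20^16≡25, 20^32≡35, 20^64≡45, 20^128≡19, 20^256≡7, 20^512≡49, 20^1024≡41.
1367 = 1 + 2 + 4 + 16 + 64 + 256 + 1024, so 20^1367 ≡ 20·46·51·25·45·7·41 ≡ 51 (mod 59).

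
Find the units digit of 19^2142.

1

Last digits of 9^n: 9, 1 (period 2).
2142 mod 2 = 0, so the last digit matches 9^2 = 1.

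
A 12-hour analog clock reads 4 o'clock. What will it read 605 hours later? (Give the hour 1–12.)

9

Dividing 605 by 12 gives quotient 50 and remainder 5.
4 + 5 → 9 on a 12-hour dial.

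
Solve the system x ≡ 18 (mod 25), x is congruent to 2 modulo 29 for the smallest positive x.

118

Since 29·19 ≡ 1 (mod 25), take x = 2 + 29·((18−2)·19 mod 25) = 2 + 29·4 = 118.
Check: 118 mod 25 = 18, 118 mod 29 = 2.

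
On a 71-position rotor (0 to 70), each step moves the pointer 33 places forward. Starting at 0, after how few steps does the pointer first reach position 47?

The inverse of 33 mod 71 is 28 (since 33·28 = 924 ≡ 1).
So x ≡ 28·47 = 1316 ≡ 38 (mod 71).

38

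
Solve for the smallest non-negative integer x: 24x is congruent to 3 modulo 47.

The inverse of 24 mod 47 is 2 (since 24·2 = 48 ≡ 1).
So x ≡ 2·3 = 6 ≡ 6 (mod 47).

6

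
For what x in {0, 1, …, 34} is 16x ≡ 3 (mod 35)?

The inverse of 16 mod 35 is 11 (since 16·11 = 176 ≡ 1).
Multiplying both sides by 11: x ≡ 11·3 = 33 ≡ 33 (mod 35).

33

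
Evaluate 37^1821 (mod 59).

By repeated squaring mod 59: 37^1≡37, 37^2≡12, 37^4≡26, 37^8≡27, 37^16≡21, 37^32≡28, 37^64≡17, 37^128≡53, 37^256≡36, 37^512≡57, 37^1024≡4.
Since 1821 = 1 + 4 + 8 + 16 + 256 + 512 + 1024 in binary, 37^1821 ≡ 37·26·27·21·36·57·4 ≡ 52 (mod 59).

52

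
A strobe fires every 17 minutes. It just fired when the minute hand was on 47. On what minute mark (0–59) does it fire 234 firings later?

234·17 = 3978.
3978 mod 60 = 18 (since 66·60 = 3960).
(47 + 18) mod 60 = 5.

5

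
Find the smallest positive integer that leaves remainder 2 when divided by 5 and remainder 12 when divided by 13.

12

Since 13·2 ≡ 1 (mod 5), take x = 12 + 13·((2−12)·2 mod 5) = 12 + 13·0 = 12.
Check: 12 mod 5 = 2, 12 mod 13 = 12.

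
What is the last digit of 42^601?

2

Powers of 2 mod 10 repeat with period 4: 2, 4, 8, 6.
601 mod 4 = 1, so the last digit matches 2^1 = 2.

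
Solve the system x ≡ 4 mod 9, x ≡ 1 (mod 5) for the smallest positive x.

x ≡ 1 (mod 5) gives x ∈ {1, 6, 11, 16, 21, 26, 31}.
The first of these with x mod 9 = 4 is 31.

31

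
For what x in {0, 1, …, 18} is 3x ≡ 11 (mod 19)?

10

The inverse of 3 mod 19 is 13 (since 3·13 = 39 ≡ 1).
Multiplying both sides by 13: x ≡ 13·11 = 143 ≡ 10 (mod 19).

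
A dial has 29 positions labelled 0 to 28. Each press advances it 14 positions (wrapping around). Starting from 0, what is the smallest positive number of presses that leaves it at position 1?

14·27 = 378 = 13·29 + 1, so 14⁻¹ ≡ 27 (mod 29).

27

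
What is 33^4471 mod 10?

Powers of 3 mod 10 repeat with period 4: 3, 9, 7, 1.
4471 mod 4 = 3, so the last digit matches 3^3 = 7.

7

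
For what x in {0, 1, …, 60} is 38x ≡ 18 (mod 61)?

The inverse of 38 mod 61 is 53 (since 38·53 = 2014 ≡ 1).
So x ≡ 53·18 = 954 ≡ 39 (mod 61).

39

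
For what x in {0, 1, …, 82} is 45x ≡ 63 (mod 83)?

45⁻¹ ≡ 24 (mod 83) because 45·24 = 1080 = 13·83 + 1.
Multiplying both sides by 24: x ≡ 24·63 = 1512 ≡ 18 (mod 83).

18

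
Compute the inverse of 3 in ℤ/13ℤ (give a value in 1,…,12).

9

3·9 = 27 = 2·13 + 1, so 3⁻¹ ≡ 9 (mod 13).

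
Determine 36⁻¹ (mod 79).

79 = 2·36 + 7
36 = 5·7 + 1
7 = 7·1 + 0
Back-substituting gives 36·11 ≡ 1 (mod 79).

11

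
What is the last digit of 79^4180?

1

The units digit of 79^n cycles with period 2: 9, 1, …
4180 leaves remainder 0 on division by 2, so 79^4180 ends in 1.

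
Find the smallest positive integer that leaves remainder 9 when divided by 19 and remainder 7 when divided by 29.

x ≡ 9 (mod 19) gives x ∈ {9, 28, 47, 66, 85, 104, 123}.
The first of these with x mod 29 = 7 is 123.

123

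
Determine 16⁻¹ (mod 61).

42

16·42 = 672 = 11·61 + 1, so 16⁻¹ ≡ 42 (mod 61).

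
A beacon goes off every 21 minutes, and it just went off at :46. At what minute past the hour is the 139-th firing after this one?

139·21 = 2919.
2919 − 48·60 = 39, so 2919 ≡ 39 (mod 60).
(46 + 39) mod 60 = 25.

25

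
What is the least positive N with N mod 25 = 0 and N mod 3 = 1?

25

Since 3·17 ≡ 1 (mod 25), take x = 1 + 3·((0−1)·17 mod 25) = 1 + 3·8 = 25.
Check: 25 mod 25 = 0, 25 mod 3 = 1.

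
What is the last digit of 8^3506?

4

Powers of 8 mod 10 repeat with period 4: 8, 4, 2, 6.
3506 leaves remainder 2 on division by 4, so 8^3506 ends in 4.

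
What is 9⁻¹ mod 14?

14 = 1·9 + 5
9 = 1·5 + 4
5 = 1·4 + 1
4 = 4·1 + 0
Back-substituting gives 9·11 ≡ 1 (mod 14).

11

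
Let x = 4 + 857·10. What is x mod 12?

857·10 = 8570.
8570 mod 12 = 2 (since 714·12 = 8568).
(4 + 2) mod 12 = 6.

6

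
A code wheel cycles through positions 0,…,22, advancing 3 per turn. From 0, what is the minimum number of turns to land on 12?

The inverse of 3 mod 23 is 8 (since 3·8 = 24 ≡ 1).
So x ≡ 8·12 = 96 ≡ 4 (mod 23).
Check: 3·4 = 12 = 0·23 + 12.

4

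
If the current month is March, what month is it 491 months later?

491 mod 12 = 11 (since 40·12 = 480).
March + 11 months → February.

February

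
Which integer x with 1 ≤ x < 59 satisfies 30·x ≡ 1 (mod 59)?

2

30·2 = 60 = 1·59 + 1, so 30⁻¹ ≡ 2 (mod 59).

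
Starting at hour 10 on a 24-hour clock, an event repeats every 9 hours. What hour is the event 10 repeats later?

4

10·9 = 90.
Dividing 90 by 24 gives quotient 3 and remainder 18.
(10 + 18) mod 24 = 4.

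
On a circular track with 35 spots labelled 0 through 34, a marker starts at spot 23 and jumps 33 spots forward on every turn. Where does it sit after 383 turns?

383·33 = 12639.
12639 = 361·35 + 4, so 12639 mod 35 = 4.
(23 + 4) mod 35 = 27.

27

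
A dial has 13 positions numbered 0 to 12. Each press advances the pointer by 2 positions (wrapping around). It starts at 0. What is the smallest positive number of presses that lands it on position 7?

The inverse of 2 mod 13 is 7 (since 2·7 = 14 ≡ 1).
So x ≡ 7·7 = 49 ≡ 10 (mod 13).

10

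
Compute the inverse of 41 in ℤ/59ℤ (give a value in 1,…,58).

41·36 = 1476 = 25·59 + 1, so 41⁻¹ ≡ 36 (mod 59).

36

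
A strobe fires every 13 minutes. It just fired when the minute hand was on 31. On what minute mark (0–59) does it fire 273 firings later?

40

273·13 = 3549.
3549 = 59·60 + 9, so 3549 mod 60 = 9.
(31 + 9) mod 60 = 40.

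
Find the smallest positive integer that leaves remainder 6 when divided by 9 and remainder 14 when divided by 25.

x ≡ 6 (mod 9) gives x ∈ {6, 15, 24, 33, 42, 51, 60, 69, …}.
The first of these with x mod 25 = 14 is 114.

114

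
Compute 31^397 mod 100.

11

Square-and-reduce mod 100: 31^1≡31, 31^2≡61, 31^4≡21, 31^8≡41, 31^16≡81, 31^32≡61, 31^64≡21, 31^128≡41, 31^256≡81.
397 = 1 + 4 + 8 + 128 + 256, so 31^397 ≡ 31·21·41·41·81 ≡ 11 (mod 100).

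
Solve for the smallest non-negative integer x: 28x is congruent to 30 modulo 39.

15

The inverse of 28 mod 39 is 7 (since 28·7 = 196 ≡ 1).
So x ≡ 7·30 = 210 ≡ 15 (mod 39).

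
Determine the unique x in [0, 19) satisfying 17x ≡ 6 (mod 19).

The inverse of 17 mod 19 is 9 (since 17·9 = 153 ≡ 1).
So x ≡ 9·6 = 54 ≡ 16 (mod 19).
Check: 17·16 = 272 = 14·19 + 6.

16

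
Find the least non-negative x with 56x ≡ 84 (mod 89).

46

The inverse of 56 mod 89 is 62 (since 56·62 = 3472 ≡ 1).
So x ≡ 62·84 = 5208 ≡ 46 (mod 89).
Check: 56·46 = 2576 = 28·89 + 84.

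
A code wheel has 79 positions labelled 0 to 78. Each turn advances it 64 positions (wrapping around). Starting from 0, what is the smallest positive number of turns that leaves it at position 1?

64·21 = 1344 = 17·79 + 1, so 64⁻¹ ≡ 21 (mod 79).

21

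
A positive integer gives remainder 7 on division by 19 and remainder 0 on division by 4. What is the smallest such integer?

x ≡ 0 (mod 4) gives x ∈ {0, 4, 8, 12, 16, 20, 24, 28, …}.
The first of these with x mod 19 = 7 is 64.

64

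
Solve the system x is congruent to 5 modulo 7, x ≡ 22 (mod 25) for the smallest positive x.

47

x ≡ 5 (mod 7) gives x ∈ {5, 12, 19, 26, 33, 40, 47}.
The first of these with x mod 25 = 22 is 47.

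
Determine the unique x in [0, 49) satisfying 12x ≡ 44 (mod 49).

The inverse of 12 mod 49 is 45 (since 12·45 = 540 ≡ 1).
Multiplying both sides by 45: x ≡ 45·44 = 1980 ≡ 20 (mod 49).

20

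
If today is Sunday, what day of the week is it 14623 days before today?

Sunday

14623 = 2089·7 + 0, so 14623 mod 7 = 0.
Sunday − 0 days → Sunday.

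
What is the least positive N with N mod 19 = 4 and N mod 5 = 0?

80

x ≡ 0 (mod 5) gives x ∈ {0, 5, 10, 15, 20, 25, 30, 35, …}.
The first of these with x mod 19 = 4 is 80.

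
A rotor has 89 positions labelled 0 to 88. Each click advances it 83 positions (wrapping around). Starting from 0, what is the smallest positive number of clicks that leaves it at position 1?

74

89 = 1·83 + 6
83 = 13·6 + 5
6 = 1·5 + 1
5 = 5·1 + 0
Back-substituting gives 83·74 ≡ 1 (mod 89).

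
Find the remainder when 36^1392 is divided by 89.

45

Square-and-reduce mod 89: 36^1≡36, 36^2≡50, 36^4≡8, 36^8≡64, 36^16≡2, 36^32≡4, 36^64≡16, 36^128≡78, 36^256≡32, 36^512≡45, 36^1024≡67.
Since 1392 = 16 + 32 + 64 + 256 + 1024 in binary, 36^1392 ≡ 2·4·16·32·67 ≡ 45 (mod 89).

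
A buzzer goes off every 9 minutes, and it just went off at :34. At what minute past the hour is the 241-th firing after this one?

241·9 = 2169.
Dividing 2169 by 60 gives quotient 36 and remainder 9.
(34 + 9) mod 60 = 43.

43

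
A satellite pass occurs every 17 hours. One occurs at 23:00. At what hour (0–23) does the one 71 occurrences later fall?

6

71·17 = 1207.
1207 mod 24 = 7 (since 50·24 = 1200).
(23 + 7) mod 24 = 6.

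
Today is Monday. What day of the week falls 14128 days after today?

Wednesday

14128 − 2018·7 = 2, so 14128 ≡ 2 (mod 7).
Monday + 2 days → Wednesday.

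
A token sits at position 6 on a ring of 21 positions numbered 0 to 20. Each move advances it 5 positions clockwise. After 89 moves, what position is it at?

10

89·5 = 445.
445 = 21·21 + 4, so 445 mod 21 = 4.
(6 + 4) mod 21 = 10.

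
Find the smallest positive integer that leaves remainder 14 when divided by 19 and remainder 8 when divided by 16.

280

x ≡ 8 (mod 16) gives x ∈ {8, 24, 40, 56, 72, 88, 104, 120, …}.
The first of these with x mod 19 = 14 is 280.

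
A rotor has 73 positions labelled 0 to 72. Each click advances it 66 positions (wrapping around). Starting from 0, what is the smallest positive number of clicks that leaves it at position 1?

73 = 1·66 + 7
66 = 9·7 + 3
7 = 2·3 + 1
3 = 3·1 + 0
Back-substituting gives 66·52 ≡ 1 (mod 73).

52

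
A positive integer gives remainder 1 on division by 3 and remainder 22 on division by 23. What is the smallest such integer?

22

x ≡ 1 (mod 3) gives x ∈ {1, 4, 7, 10, 13, 16, 19, 22}.
The first of these with x mod 23 = 22 is 22.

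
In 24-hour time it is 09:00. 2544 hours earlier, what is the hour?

2544 − 106·24 = 0, so 2544 ≡ 0 (mod 24).
(9 − 0) mod 24 = 9.

9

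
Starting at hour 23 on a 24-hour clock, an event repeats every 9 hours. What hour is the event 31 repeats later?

31·9 = 279.
Dividing 279 by 24 gives quotient 11 and remainder 15.
(23 + 15) mod 24 = 14.

14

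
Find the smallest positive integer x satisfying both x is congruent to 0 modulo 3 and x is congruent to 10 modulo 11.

21

x ≡ 0 (mod 3) gives x ∈ {0, 3, 6, 9, 12, 15, 18, 21}.
The first of these with x mod 11 = 10 is 21.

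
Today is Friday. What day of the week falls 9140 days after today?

9140 − 1305·7 = 5, so 9140 ≡ 5 (mod 7).
Friday + 5 days → Wednesday.

Wednesday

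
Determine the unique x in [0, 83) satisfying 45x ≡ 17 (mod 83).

76

45⁻¹ ≡ 24 (mod 83) because 45·24 = 1080 = 13·83 + 1.
So x ≡ 24·17 = 408 ≡ 76 (mod 83).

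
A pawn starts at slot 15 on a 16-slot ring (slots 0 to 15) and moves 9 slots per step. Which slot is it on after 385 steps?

385·9 = 3465.
3465 − 216·16 = 9, so 3465 ≡ 9 (mod 16).
(15 + 9) mod 16 = 8.

8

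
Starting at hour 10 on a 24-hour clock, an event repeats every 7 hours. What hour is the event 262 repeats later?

262·7 = 1834.
1834 − 76·24 = 10, so 1834 ≡ 10 (mod 24).
(10 + 10) mod 24 = 20.

20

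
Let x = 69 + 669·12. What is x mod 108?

669·12 = 8028.
Dividing 8028 by 108 gives quotient 74 and remainder 36.
(69 + 36) mod 108 = 105.

105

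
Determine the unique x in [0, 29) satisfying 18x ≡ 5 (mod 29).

The inverse of 18 mod 29 is 21 (since 18·21 = 378 ≡ 1).
Multiplying both sides by 21: x ≡ 21·5 = 105 ≡ 18 (mod 29).
Check: 18·18 = 324 = 11·29 + 5.

18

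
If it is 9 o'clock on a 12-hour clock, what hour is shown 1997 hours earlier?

4

Dividing 1997 by 12 gives quotient 166 and remainder 5.
9 − 5 → 4 on a 12-hour dial.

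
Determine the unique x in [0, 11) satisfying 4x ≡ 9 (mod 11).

5

The inverse of 4 mod 11 is 3 (since 4·3 = 12 ≡ 1).
So x ≡ 3·9 = 27 ≡ 5 (mod 11).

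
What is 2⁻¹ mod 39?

2·20 = 40 = 1·39 + 1, so 2⁻¹ ≡ 20 (mod 39).

20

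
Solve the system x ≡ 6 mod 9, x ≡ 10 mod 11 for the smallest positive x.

87

Since 11·5 ≡ 1 (mod 9), take x = 10 + 11·((6−10)·5 mod 9) = 10 + 11·7 = 87.
Check: 87 mod 9 = 6, 87 mod 11 = 10.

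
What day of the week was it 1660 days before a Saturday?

Friday

1660 = 237·7 + 1, so 1660 mod 7 = 1.
Saturday − 1 day → Friday.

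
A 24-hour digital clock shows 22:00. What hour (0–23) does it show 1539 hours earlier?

19

1539 = 64·24 + 3, so 1539 mod 24 = 3.
(22 − 3) mod 24 = 19.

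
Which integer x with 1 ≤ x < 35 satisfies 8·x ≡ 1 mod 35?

22

35 = 4·8 + 3
8 = 2·3 + 2
3 = 1·2 + 1
2 = 2·1 + 0
Back-substituting gives 8·22 ≡ 1 (mod 35).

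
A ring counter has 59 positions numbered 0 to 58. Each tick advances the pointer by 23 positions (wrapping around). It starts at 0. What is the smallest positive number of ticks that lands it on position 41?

30

The inverse of 23 mod 59 is 18 (since 23·18 = 414 ≡ 1).
Multiplying both sides by 18: x ≡ 18·41 = 738 ≡ 30 (mod 59).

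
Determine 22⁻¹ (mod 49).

29

22·29 = 638 = 13·49 + 1, so 22⁻¹ ≡ 29 (mod 49).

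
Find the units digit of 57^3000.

1

The units digit of 57^n cycles with period 4: 7, 9, 3, 1, …
3000 mod 4 = 0, so the last digit matches 7^4 = 1.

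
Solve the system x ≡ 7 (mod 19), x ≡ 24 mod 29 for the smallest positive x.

140

x ≡ 7 (mod 19) gives x ∈ {7, 26, 45, 64, 83, 102, 121, 140}.
The first of these with x mod 29 = 24 is 140.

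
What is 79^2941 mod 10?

9

Powers of 9 mod 10 repeat with period 2: 9, 1.
2941 leaves remainder 1 on division by 2, so 79^2941 ends in 9.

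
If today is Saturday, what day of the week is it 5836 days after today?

Thursday

5836 mod 7 = 5 (since 833·7 = 5831).
Saturday + 5 days → Thursday.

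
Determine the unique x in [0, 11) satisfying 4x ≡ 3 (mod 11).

4⁻¹ ≡ 3 (mod 11) because 4·3 = 12 = 1·11 + 1.
Multiplying both sides by 3: x ≡ 3·3 = 9 ≡ 9 (mod 11).

9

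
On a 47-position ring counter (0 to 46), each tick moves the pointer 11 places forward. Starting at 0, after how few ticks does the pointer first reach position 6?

39

11⁻¹ ≡ 30 (mod 47) because 11·30 = 330 = 7·47 + 1.
So x ≡ 30·6 = 180 ≡ 39 (mod 47).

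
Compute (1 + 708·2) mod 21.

10

708·2 = 1416.
1416 − 67·21 = 9, so 1416 ≡ 9 (mod 21).
(1 + 9) mod 21 = 10.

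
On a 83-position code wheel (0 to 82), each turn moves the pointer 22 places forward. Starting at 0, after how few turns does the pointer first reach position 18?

22⁻¹ ≡ 34 (mod 83) because 22·34 = 748 = 9·83 + 1.
So x ≡ 34·18 = 612 ≡ 31 (mod 83).
Check: 22·31 = 682 = 8·83 + 18.

31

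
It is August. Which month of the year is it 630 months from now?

February

630 = 52·12 + 6, so 630 mod 12 = 6.
August + 6 months → February.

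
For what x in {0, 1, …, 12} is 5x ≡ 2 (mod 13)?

The inverse of 5 mod 13 is 8 (since 5·8 = 40 ≡ 1).
Multiplying both sides by 8: x ≡ 8·2 = 16 ≡ 3 (mod 13).

3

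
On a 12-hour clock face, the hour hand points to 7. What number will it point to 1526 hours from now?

9

1526 = 127·12 + 2, so 1526 mod 12 = 2.
7 + 2 → 9 on a 12-hour dial.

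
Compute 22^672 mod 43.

Successive squares of 22 mod 43: 22^1≡22, 22^2≡11, 22^4≡35, 22^8≡21, 22^16≡11, 22^32≡35, 22^64≡21, 22^128≡11, 22^256≡35, 22^512≡21.
Since 672 = 32 + 128 + 512 in binary, 22^672 ≡ 35·11·21 ≡ 1 (mod 43).

1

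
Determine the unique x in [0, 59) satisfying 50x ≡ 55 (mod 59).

The inverse of 50 mod 59 is 13 (since 50·13 = 650 ≡ 1).
Multiplying both sides by 13: x ≡ 13·55 = 715 ≡ 7 (mod 59).

7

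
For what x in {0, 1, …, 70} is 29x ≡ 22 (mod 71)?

The inverse of 29 mod 71 is 49 (since 29·49 = 1421 ≡ 1).
Multiplying both sides by 49: x ≡ 49·22 = 1078 ≡ 13 (mod 71).

13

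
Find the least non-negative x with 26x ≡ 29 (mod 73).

The inverse of 26 mod 73 is 59 (since 26·59 = 1534 ≡ 1).
Multiplying both sides by 59: x ≡ 59·29 = 1711 ≡ 32 (mod 73).
Check: 26·32 = 832 = 11·73 + 29.

32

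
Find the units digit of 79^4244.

1

Powers of 9 mod 10 repeat with period 2: 9, 1.
4244 mod 2 = 0, so the last digit matches 9^2 = 1.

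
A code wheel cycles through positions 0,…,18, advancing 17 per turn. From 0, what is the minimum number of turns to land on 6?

16

17⁻¹ ≡ 9 (mod 19) because 17·9 = 153 = 8·19 + 1.
So x ≡ 9·6 = 54 ≡ 16 (mod 19).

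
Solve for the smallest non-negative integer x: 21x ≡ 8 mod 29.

The inverse of 21 mod 29 is 18 (since 21·18 = 378 ≡ 1).
Multiplying both sides by 18: x ≡ 18·8 = 144 ≡ 28 (mod 29).
Check: 21·28 = 588 = 20·29 + 8.

28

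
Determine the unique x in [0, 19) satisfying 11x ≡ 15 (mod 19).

10

The inverse of 11 mod 19 is 7 (since 11·7 = 77 ≡ 1).
So x ≡ 7·15 = 105 ≡ 10 (mod 19).
Check: 11·10 = 110 = 5·19 + 15.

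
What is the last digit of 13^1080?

1

Last digits of 3^n: 3, 9, 7, 1 (period 4).
1080 leaves remainder 0 on division by 4, so 13^1080 ends in 1.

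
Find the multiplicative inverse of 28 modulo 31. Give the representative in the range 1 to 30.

10

28·10 = 280 = 9·31 + 1, so 28⁻¹ ≡ 10 (mod 31).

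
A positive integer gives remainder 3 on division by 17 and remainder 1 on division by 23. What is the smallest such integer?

x ≡ 3 (mod 17) gives x ∈ {3, 20, 37, 54, 71, 88, 105, 122, …}.
The first of these with x mod 23 = 1 is 139.

139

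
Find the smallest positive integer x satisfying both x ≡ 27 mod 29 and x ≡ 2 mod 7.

x ≡ 2 (mod 7) gives x ∈ {2, 9, 16, 23, 30, 37, 44, 51, …}.
The first of these with x mod 29 = 27 is 114.

114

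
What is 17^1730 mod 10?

9

Powers of 7 mod 10 repeat with period 4: 7, 9, 3, 1.
1730 leaves remainder 2 on division by 4, so 17^1730 ends in 9.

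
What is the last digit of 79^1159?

9

Powers of 9 mod 10 repeat with period 2: 9, 1.
1159 leaves remainder 1 on division by 2, so 79^1159 ends in 9.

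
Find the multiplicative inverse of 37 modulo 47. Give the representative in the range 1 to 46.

14

47 = 1·37 + 10
37 = 3·10 + 7
10 = 1·7 + 3
7 = 2·3 + 1
3 = 3·1 + 0
Back-substituting gives 37·14 ≡ 1 (mod 47).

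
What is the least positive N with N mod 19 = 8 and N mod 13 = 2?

x ≡ 2 (mod 13) gives x ∈ {2, 15, 28, 41, 54, 67, 80, 93, …}.
The first of these with x mod 19 = 8 is 236.

236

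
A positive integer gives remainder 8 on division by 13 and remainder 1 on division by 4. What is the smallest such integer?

21

Since 4·10 ≡ 1 (mod 13), take x = 1 + 4·((8−1)·10 mod 13) = 1 + 4·5 = 21.
Check: 21 mod 13 = 8, 21 mod 4 = 1.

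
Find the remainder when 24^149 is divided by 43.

17

Square-and-reduce mod 43: 24^1≡24, 24^2≡17, 24^4≡31, 24^8≡15, 24^16≡10, 24^32≡14, 24^64≡24, 24^128≡17.
149 = 1 + 4 + 16 + 128, so 24^149 ≡ 24·31·10·17 ≡ 17 (mod 43).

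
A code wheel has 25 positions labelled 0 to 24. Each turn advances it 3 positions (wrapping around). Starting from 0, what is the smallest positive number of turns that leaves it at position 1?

17

25 = 8·3 + 1
3 = 3·1 + 0
Back-substituting gives 3·17 ≡ 1 (mod 25).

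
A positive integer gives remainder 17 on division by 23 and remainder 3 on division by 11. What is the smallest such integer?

201

Since 11·21 ≡ 1 (mod 23), take x = 3 + 11·((17−3)·21 mod 23) = 3 + 11·18 = 201.
Check: 201 mod 23 = 17, 201 mod 11 = 3.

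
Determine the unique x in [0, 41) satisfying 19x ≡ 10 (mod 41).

The inverse of 19 mod 41 is 13 (since 19·13 = 247 ≡ 1).
Multiplying both sides by 13: x ≡ 13·10 = 130 ≡ 7 (mod 41).

7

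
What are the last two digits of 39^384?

41

Successive squares of 39 mod 100: 39^1≡39, 39^2≡21, 39^4≡41, 39^8≡81, 39^16≡61, 39^32≡21, 39^64≡41, 39^128≡81, 39^256≡61.
Since 384 = 128 + 256 in binary, 39^384 ≡ 81·61 ≡ 41 (mod 100).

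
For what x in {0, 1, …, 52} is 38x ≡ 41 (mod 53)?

38⁻¹ ≡ 7 (mod 53) because 38·7 = 266 = 5·53 + 1.
Multiplying both sides by 7: x ≡ 7·41 = 287 ≡ 22 (mod 53).

22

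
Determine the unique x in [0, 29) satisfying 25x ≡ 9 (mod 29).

5

25⁻¹ ≡ 7 (mod 29) because 25·7 = 175 = 6·29 + 1.
So x ≡ 7·9 = 63 ≡ 5 (mod 29).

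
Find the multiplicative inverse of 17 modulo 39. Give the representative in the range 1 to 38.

23

17·23 = 391 = 10·39 + 1, so 17⁻¹ ≡ 23 (mod 39).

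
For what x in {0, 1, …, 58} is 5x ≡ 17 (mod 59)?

27

The inverse of 5 mod 59 is 12 (since 5·12 = 60 ≡ 1).
So x ≡ 12·17 = 204 ≡ 27 (mod 59).
Check: 5·27 = 135 = 2·59 + 17.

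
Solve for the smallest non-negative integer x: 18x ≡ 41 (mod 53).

18⁻¹ ≡ 3 (mod 53) because 18·3 = 54 = 1·53 + 1.
Multiplying both sides by 3: x ≡ 3·41 = 123 ≡ 17 (mod 53).
Check: 18·17 = 306 = 5·53 + 41.

17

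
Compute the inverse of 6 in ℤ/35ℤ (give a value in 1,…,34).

35 = 5·6 + 5
6 = 1·5 + 1
5 = 5·1 + 0
Back-substituting gives 6·6 ≡ 1 (mod 35).

6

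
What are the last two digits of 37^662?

Successive squares of 37 mod 100: 37^1≡37, 37^2≡69, 37^4≡61, 37^8≡21, 37^16≡41, 37^32≡81, 37^64≡61, 37^128≡21, 37^256≡41, 37^512≡81.
662 = 2 + 4 + 16 + 128 + 512, so 37^662 ≡ 69·61·41·21·81 ≡ 69 (mod 100).

69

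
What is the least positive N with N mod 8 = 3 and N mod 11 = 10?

x ≡ 3 (mod 8) gives x ∈ {3, 11, 19, 27, 35, 43}.
The first of these with x mod 11 = 10 is 43.

43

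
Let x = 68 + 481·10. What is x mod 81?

18

481·10 = 4810.
4810 mod 81 = 31 (since 59·81 = 4779).
(68 + 31) mod 81 = 18.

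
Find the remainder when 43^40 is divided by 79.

Square-and-reduce mod 79: 43^1≡43, 43^2≡32, 43^4≡76, 43^8≡9, 43^16≡2, 43^32≡4.
40 = 8 + 32, so 43^40 ≡ 9·4 ≡ 36 (mod 79).

36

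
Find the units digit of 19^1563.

9

Powers of 9 mod 10 repeat with period 2: 9, 1.
1563 mod 2 = 1, so the last digit matches 9^1 = 9.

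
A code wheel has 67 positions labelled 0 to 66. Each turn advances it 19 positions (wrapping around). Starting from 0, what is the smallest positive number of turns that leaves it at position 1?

19·60 = 1140 = 17·67 + 1, so 19⁻¹ ≡ 60 (mod 67).

60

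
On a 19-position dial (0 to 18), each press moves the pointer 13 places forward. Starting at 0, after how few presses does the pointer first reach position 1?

3

13⁻¹ ≡ 3 (mod 19) because 13·3 = 39 = 2·19 + 1.
Multiplying both sides by 3: x ≡ 3·1 = 3 ≡ 3 (mod 19).
Check: 13·3 = 39 = 2·19 + 1.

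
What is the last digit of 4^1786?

The units digit of 4^n cycles with period 2: 4, 6, …
1786 leaves remainder 0 on division by 2, so 4^1786 ends in 6.

6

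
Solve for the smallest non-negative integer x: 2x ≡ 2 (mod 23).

1

The inverse of 2 mod 23 is 12 (since 2·12 = 24 ≡ 1).
So x ≡ 12·2 = 24 ≡ 1 (mod 23).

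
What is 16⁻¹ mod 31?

31 = 1·16 + 15
16 = 1·15 + 1
15 = 15·1 + 0
Back-substituting gives 16·2 ≡ 1 (mod 31).

2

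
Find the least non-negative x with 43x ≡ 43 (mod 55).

The inverse of 43 mod 55 is 32 (since 43·32 = 1376 ≡ 1).
Multiplying both sides by 32: x ≡ 32·43 = 1376 ≡ 1 (mod 55).

1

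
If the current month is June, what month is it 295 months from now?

January

295 = 24·12 + 7, so 295 mod 12 = 7.
June + 7 months → January.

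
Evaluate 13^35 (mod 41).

27

By repeated squaring mod 41: 13^1≡13, 13^2≡5, 13^4≡25, 13^8≡10, 13^16≡18, 13^32≡37.
35 = 1 + 2 + 32, so 13^35 ≡ 13·5·37 ≡ 27 (mod 41).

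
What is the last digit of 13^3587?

The units digit of 13^n cycles with period 4: 3, 9, 7, 1, …
3587 leaves remainder 3 on division by 4, so 13^3587 ends in 7.

7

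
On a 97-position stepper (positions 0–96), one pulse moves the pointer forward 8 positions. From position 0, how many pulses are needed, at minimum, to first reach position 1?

8·85 = 680 = 7·97 + 1, so 8⁻¹ ≡ 85 (mod 97).

85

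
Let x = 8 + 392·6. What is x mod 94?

10

392·6 = 2352.
2352 = 25·94 + 2, so 2352 mod 94 = 2.
(8 + 2) mod 94 = 10.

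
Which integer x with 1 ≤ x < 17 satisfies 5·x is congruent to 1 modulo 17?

7

17 = 3·5 + 2
5 = 2·2 + 1
2 = 2·1 + 0
Back-substituting gives 5·7 ≡ 1 (mod 17).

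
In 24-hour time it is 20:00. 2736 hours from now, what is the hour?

20

2736 − 114·24 = 0, so 2736 ≡ 0 (mod 24).
(20 + 0) mod 24 = 20.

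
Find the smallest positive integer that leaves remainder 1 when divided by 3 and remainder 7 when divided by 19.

7

x ≡ 1 (mod 3) gives x ∈ {1, 4, 7}.
The first of these with x mod 19 = 7 is 7.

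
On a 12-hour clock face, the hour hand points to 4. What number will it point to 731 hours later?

731 mod 12 = 11 (since 60·12 = 720).
4 + 11 → 3 on a 12-hour dial.

3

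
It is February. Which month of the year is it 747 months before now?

November

747 − 62·12 = 3, so 747 ≡ 3 (mod 12).
February − 3 months → November.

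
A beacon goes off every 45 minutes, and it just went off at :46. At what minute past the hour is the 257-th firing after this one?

257·45 = 11565.
Dividing 11565 by 60 gives quotient 192 and remainder 45.
(46 + 45) mod 60 = 31.

31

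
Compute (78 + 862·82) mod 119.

862·82 = 70684.
70684 = 593·119 + 117, so 70684 mod 119 = 117.
(78 + 117) mod 119 = 76.

76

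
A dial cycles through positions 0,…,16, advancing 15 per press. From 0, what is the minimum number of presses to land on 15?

1

15⁻¹ ≡ 8 (mod 17) because 15·8 = 120 = 7·17 + 1.
So x ≡ 8·15 = 120 ≡ 1 (mod 17).
Check: 15·1 = 15 = 0·17 + 15.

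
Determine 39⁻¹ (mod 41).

20

39·20 = 780 = 19·41 + 1, so 39⁻¹ ≡ 20 (mod 41).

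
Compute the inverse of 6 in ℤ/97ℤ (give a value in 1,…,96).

6·81 = 486 = 5·97 + 1, so 6⁻¹ ≡ 81 (mod 97).

81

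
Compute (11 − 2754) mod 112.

57

2754 mod 112 = 66 (since 24·112 = 2688).
(11 − 66) mod 112 = 57.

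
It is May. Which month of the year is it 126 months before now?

November

126 = 10·12 + 6, so 126 mod 12 = 6.
May − 6 months → November.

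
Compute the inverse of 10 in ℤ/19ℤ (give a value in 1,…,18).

2

10·2 = 20 = 1·19 + 1, so 10⁻¹ ≡ 2 (mod 19).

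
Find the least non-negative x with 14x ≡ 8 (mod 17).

The inverse of 14 mod 17 is 11 (since 14·11 = 154 ≡ 1).
So x ≡ 11·8 = 88 ≡ 3 (mod 17).

3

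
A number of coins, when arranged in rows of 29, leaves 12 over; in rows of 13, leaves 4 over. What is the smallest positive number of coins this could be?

x ≡ 4 (mod 13) gives x ∈ {4, 17, 30, 43, 56, 69, 82, 95, …}.
The first of these with x mod 29 = 12 is 186.

186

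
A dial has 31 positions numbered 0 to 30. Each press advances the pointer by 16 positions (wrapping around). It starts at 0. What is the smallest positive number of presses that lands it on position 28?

The inverse of 16 mod 31 is 2 (since 16·2 = 32 ≡ 1).
So x ≡ 2·28 = 56 ≡ 25 (mod 31).

25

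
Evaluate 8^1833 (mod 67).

52

Successive squares of 8 mod 67: 8^1≡8, 8^2≡64, 8^4≡9, 8^8≡14, 8^16≡62, 8^32≡25, 8^64≡22, 8^128≡15, 8^256≡24, 8^512≡40, 8^1024≡59.
1833 = 1 + 8 + 32 + 256 + 512 + 1024, so 8^1833 ≡ 8·14·25·24·40·59 ≡ 52 (mod 67).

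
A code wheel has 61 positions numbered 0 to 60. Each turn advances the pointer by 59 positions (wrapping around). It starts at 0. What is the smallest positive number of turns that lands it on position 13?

24

59⁻¹ ≡ 30 (mod 61) because 59·30 = 1770 = 29·61 + 1.
So x ≡ 30·13 = 390 ≡ 24 (mod 61).
Check: 59·24 = 1416 = 23·61 + 13.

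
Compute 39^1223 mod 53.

Square-and-reduce mod 53: 39^1≡39, 39^2≡37, 39^4≡44, 39^8≡28, 39^16≡42, 39^32≡15, 39^64≡13, 39^128≡10, 39^256≡47, 39^512≡36, 39^1024≡24.
Since 1223 = 1 + 2 + 4 + 64 + 128 + 1024 in binary, 39^1223 ≡ 39·37·44·13·10·24 ≡ 14 (mod 53).

14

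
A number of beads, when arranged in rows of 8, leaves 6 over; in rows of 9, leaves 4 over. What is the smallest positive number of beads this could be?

22

Since 9·1 ≡ 1 (mod 8), take x = 4 + 9·((6−4)·1 mod 8) = 4 + 9·2 = 22.
Check: 22 mod 8 = 6, 22 mod 9 = 4.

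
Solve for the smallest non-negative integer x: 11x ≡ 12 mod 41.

16

The inverse of 11 mod 41 is 15 (since 11·15 = 165 ≡ 1).
Multiplying both sides by 15: x ≡ 15·12 = 180 ≡ 16 (mod 41).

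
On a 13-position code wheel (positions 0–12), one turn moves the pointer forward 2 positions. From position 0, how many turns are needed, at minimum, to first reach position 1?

13 = 6·2 + 1
2 = 2·1 + 0
Back-substituting gives 2·7 ≡ 1 (mod 13).

7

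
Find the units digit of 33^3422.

9

Powers of 3 mod 10 repeat with period 4: 3, 9, 7, 1.
3422 mod 4 = 2, so the last digit matches 3^2 = 9.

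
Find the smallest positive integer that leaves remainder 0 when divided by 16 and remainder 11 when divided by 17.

x ≡ 0 (mod 16) gives x ∈ {0, 16, 32, 48, 64, 80, 96}.
The first of these with x mod 17 = 11 is 96.

96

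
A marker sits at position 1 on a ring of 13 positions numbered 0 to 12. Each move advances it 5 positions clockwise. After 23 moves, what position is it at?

23·5 = 115.
115 = 8·13 + 11, so 115 mod 13 = 11.
(1 + 11) mod 13 = 12.

12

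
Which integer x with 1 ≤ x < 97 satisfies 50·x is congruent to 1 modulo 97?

33

50·33 = 1650 = 17·97 + 1, so 50⁻¹ ≡ 33 (mod 97).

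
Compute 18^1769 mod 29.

15

Successive squares of 18 mod 29: 18^1≡18, 18^2≡5, 18^4≡25, 18^8≡16, 18^16≡24, 18^32≡25, 18^64≡16, 18^128≡24, 18^256≡25, 18^512≡16, 18^1024≡24.
Since 1769 = 1 + 8 + 32 + 64 + 128 + 512 + 1024 in binary, 18^1769 ≡ 18·16·25·16·24·16·24 ≡ 15 (mod 29).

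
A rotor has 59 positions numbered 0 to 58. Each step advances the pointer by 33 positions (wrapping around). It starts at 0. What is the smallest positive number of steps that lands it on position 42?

The inverse of 33 mod 59 is 34 (since 33·34 = 1122 ≡ 1).
Multiplying both sides by 34: x ≡ 34·42 = 1428 ≡ 12 (mod 59).

12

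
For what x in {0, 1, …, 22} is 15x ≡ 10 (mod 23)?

16

The inverse of 15 mod 23 is 20 (since 15·20 = 300 ≡ 1).
So x ≡ 20·10 = 200 ≡ 16 (mod 23).
Check: 15·16 = 240 = 10·23 + 10.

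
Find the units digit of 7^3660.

1

Powers of 7 mod 10 repeat with period 4: 7, 9, 3, 1.
3660 leaves remainder 0 on division by 4, so 7^3660 ends in 1.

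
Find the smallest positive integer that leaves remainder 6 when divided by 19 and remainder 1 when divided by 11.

x ≡ 1 (mod 11) gives x ∈ {1, 12, 23, 34, 45, 56, 67, 78, …}.
The first of these with x mod 19 = 6 is 177.

177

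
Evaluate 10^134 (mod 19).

17

By repeated squaring mod 19: 10^1≡10, 10^2≡5, 10^4≡6, 10^8≡17, 10^16≡4, 10^32≡16, 10^64≡9, 10^128≡5.
Since 134 = 2 + 4 + 128 in binary, 10^134 ≡ 5·6·5 ≡ 17 (mod 19).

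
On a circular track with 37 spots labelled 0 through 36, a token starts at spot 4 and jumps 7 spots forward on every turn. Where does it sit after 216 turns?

36

216·7 = 1512.
1512 − 40·37 = 32, so 1512 ≡ 32 (mod 37).
(4 + 32) mod 37 = 36.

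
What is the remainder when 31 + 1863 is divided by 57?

1863 mod 57 = 39 (since 32·57 = 1824).
(31 + 39) mod 57 = 13.

13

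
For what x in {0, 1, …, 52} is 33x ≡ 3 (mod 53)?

33⁻¹ ≡ 45 (mod 53) because 33·45 = 1485 = 28·53 + 1.
So x ≡ 45·3 = 135 ≡ 29 (mod 53).

29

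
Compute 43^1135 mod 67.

27

By repeated squaring mod 67: 43^1≡43, 43^2≡40, 43^4≡59, 43^8≡64, 43^16≡9, 43^32≡14, 43^64≡62, 43^128≡25, 43^256≡22, 43^512≡15, 43^1024≡24.
Since 1135 = 1 + 2 + 4 + 8 + 32 + 64 + 1024 in binary, 43^1135 ≡ 43·40·59·64·14·62·24 ≡ 27 (mod 67).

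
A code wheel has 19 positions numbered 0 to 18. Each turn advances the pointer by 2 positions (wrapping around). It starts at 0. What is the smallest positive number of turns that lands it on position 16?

8

2⁻¹ ≡ 10 (mod 19) because 2·10 = 20 = 1·19 + 1.
Multiplying both sides by 10: x ≡ 10·16 = 160 ≡ 8 (mod 19).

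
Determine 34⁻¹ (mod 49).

13

49 = 1·34 + 15
34 = 2·15 + 4
15 = 3·4 + 3
4 = 1·3 + 1
3 = 3·1 + 0
Back-substituting gives 34·13 ≡ 1 (mod 49).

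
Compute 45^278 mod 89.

By repeated squaring mod 89: 45^1≡45, 45^2≡67, 45^4≡39, 45^8≡8, 45^16≡64, 45^32≡2, 45^64≡4, 45^128≡16, 45^256≡78.
278 = 2 + 4 + 16 + 256, so 45^278 ≡ 67·39·64·78 ≡ 78 (mod 89).

78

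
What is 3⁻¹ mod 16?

3·11 = 33 = 2·16 + 1, so 3⁻¹ ≡ 11 (mod 16).

11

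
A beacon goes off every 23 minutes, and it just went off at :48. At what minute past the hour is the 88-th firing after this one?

32

88·23 = 2024.
Dividing 2024 by 60 gives quotient 33 and remainder 44.
(48 + 44) mod 60 = 32.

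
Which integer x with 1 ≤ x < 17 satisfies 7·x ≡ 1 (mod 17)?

5

17 = 2·7 + 3
7 = 2·3 + 1
3 = 3·1 + 0
Back-substituting gives 7·5 ≡ 1 (mod 17).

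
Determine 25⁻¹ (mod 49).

25·2 = 50 = 1·49 + 1, so 25⁻¹ ≡ 2 (mod 49).

2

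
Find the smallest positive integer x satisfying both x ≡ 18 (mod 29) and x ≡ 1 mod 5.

x ≡ 1 (mod 5) gives x ∈ {1, 6, 11, 16, 21, 26, 31, 36, …}.
The first of these with x mod 29 = 18 is 76.

76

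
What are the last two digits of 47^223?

Successive squares of 47 mod 100: 47^1≡47, 47^2≡9, 47^4≡81, 47^8≡61, 47^16≡21, 47^32≡41, 47^64≡81, 47^128≡61.
Since 223 = 1 + 2 + 4 + 8 + 16 + 64 + 128 in binary, 47^223 ≡ 47·9·81·61·21·81·61 ≡ 23 (mod 100).

23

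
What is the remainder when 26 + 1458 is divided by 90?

Dividing 1458 by 90 gives quotient 16 and remainder 18.
(26 + 18) mod 90 = 44.

44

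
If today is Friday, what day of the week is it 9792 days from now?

Thursday

9792 mod 7 = 6 (since 1398·7 = 9786).
Friday + 6 days → Thursday.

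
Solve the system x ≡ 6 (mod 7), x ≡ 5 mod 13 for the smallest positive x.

Since 13·6 ≡ 1 (mod 7), take x = 5 + 13·((6−5)·6 mod 7) = 5 + 13·6 = 83.
Check: 83 mod 7 = 6, 83 mod 13 = 5.

83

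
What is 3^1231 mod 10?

Last digits of 3^n: 3, 9, 7, 1 (period 4).
1231 mod 4 = 3, so the last digit matches 3^3 = 7.

7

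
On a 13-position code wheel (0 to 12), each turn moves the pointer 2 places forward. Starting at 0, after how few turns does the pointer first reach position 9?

2⁻¹ ≡ 7 (mod 13) because 2·7 = 14 = 1·13 + 1.
So x ≡ 7·9 = 63 ≡ 11 (mod 13).

11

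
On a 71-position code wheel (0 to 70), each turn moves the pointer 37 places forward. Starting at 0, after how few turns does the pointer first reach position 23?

39

The inverse of 37 mod 71 is 48 (since 37·48 = 1776 ≡ 1).
So x ≡ 48·23 = 1104 ≡ 39 (mod 71).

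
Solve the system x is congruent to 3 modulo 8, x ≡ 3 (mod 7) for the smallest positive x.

Since 7·7 ≡ 1 (mod 8), take x = 3 + 7·((3−3)·7 mod 8) = 3 + 7·0 = 3.
Check: 3 mod 8 = 3, 3 mod 7 = 3.

3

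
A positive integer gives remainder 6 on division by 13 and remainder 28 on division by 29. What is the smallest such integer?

318

x ≡ 6 (mod 13) gives x ∈ {6, 19, 32, 45, 58, 71, 84, 97, …}.
The first of these with x mod 29 = 28 is 318.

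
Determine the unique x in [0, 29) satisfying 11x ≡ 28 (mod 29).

21

The inverse of 11 mod 29 is 8 (since 11·8 = 88 ≡ 1).
So x ≡ 8·28 = 224 ≡ 21 (mod 29).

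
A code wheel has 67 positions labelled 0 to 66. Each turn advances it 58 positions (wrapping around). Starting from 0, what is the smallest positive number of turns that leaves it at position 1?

52

67 = 1·58 + 9
58 = 6·9 + 4
9 = 2·4 + 1
4 = 4·1 + 0
Back-substituting gives 58·52 ≡ 1 (mod 67).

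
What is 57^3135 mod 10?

3

Powers of 7 mod 10 repeat with period 4: 7, 9, 3, 1.
3135 leaves remainder 3 on division by 4, so 57^3135 ends in 3.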